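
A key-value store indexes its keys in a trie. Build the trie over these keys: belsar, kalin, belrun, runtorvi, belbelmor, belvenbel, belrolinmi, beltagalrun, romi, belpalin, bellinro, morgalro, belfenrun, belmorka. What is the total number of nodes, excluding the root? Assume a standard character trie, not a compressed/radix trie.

Count nodes per top-level branch (shared prefixes stored once):
  'b'-branch (belbelmor, belfenrun, bellinro, belmorka, belpalin, belrolinmi, belrun, belsar, beltagalrun, belvenbel): 56 nodes
  'k'-branch (kalin): 5 nodes
  'm'-branch (morgalro): 8 nodes
  'r'-branch (romi, runtorvi): 11 nodes
Sum: 80

80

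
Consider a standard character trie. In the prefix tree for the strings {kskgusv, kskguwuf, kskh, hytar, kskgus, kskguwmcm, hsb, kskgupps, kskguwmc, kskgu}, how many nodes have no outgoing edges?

7

A leaf is a node with no children — equivalently, the end of a word that is not a proper prefix of any other stored word.
Those words: "hsb", "hytar", "kskgupps", "kskgusv", "kskguwmcm", "kskguwuf", "kskh"
Leaf count: 7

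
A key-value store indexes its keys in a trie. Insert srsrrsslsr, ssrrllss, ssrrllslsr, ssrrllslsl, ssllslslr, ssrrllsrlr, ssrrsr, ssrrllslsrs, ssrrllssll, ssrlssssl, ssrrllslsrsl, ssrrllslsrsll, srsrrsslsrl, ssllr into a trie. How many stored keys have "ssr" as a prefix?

10

Traverse to the node for "ssr", then collect every word in that subtree.
Matches: "ssrlssssl", "ssrrllslsl", "ssrrllslsr", "ssrrllslsrs", "ssrrllslsrsl", "ssrrllslsrsll", "ssrrllsrlr", "ssrrllss", "ssrrllssll", "ssrrsr"
Count: 10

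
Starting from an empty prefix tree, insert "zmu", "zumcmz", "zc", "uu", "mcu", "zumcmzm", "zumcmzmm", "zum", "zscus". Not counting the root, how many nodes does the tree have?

Trace insertions, counting only characters that open a new branch:
  "zmu" → 3 new (z, m, u)
  "zumcmz" → prefix "z" already present; 5 new (u, m, c, m, z)
  "zc" → prefix "z" already present; 1 new (c)
  "uu" → 2 new (u, u)
  "mcu" → 3 new (m, c, u)
  "zumcmzm" → prefix "zumcmz" already present; 1 new (m)
  "zumcmzmm" → prefix "zumcmzm" already present; 1 new (m)
  "zum" → prefix "zum" already present; 0 new (none)
  "zscus" → prefix "z" already present; 4 new (s, c, u, s)
Total nodes = 3 + 5 + 1 + 2 + 3 + 1 + 1 + 0 + 4 = 20

20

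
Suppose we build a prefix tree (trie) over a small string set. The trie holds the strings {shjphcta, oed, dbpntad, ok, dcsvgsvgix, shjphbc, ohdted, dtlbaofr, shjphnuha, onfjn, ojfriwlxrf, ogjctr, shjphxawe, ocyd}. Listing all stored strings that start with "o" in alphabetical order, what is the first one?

DFS of the "o" subtree visits, in order: "ocyd", "oed", "ogjctr", "ohdted", "ojfriwlxrf", "ok", "onfjn"
The 1st is ocyd.

ocyd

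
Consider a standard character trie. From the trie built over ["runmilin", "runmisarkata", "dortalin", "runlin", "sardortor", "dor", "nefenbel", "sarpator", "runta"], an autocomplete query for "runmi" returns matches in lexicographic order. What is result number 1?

runmilin

Words with prefix "runmi", in lexicographic order: "runmilin", "runmisarkata"
Position 1: runmilin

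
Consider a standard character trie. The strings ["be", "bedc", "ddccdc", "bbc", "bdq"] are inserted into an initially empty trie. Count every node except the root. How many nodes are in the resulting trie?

14

Trie structure (* marks end of a word):
(root)
├─ b
│  ├─ b
│  │  └─ c *
│  ├─ d
│  │  └─ q *
│  └─ e *
│     └─ d
│        └─ c *
└─ d
   └─ d
      └─ c
         └─ c
            └─ d
               └─ c *
Counting every labelled node above: 14.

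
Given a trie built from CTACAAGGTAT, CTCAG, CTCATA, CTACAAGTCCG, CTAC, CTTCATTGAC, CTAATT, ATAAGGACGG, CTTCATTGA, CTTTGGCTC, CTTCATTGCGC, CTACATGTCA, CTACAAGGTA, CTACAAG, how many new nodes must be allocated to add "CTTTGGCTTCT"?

Walking "CTTTGGCTTCT" from the root, the first 8 characters ("CTTTGGCT") follow existing edges; "T" is the first miss.
Each of the 3 remaining characters creates one node.

3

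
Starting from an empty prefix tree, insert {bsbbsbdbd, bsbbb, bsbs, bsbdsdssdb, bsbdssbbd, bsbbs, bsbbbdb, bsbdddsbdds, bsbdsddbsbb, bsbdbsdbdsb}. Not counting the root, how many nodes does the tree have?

43

Trace insertions, counting only characters that open a new branch:
  "bsbbsbdbd" → 9 new (b, s, b, b, s, b, d, b, d)
  "bsbbb" → prefix "bsbb" already present; 1 new (b)
  "bsbs" → prefix "bsb" already present; 1 new (s)
  "bsbdsdssdb" → prefix "bsb" already present; 7 new (d, s, d, s, s, d, b)
  "bsbdssbbd" → prefix "bsbds" already present; 4 new (s, b, b, d)
  "bsbbs" → prefix "bsbbs" already present; 0 new (none)
  "bsbbbdb" → prefix "bsbbb" already present; 2 new (d, b)
  "bsbdddsbdds" → prefix "bsbd" already present; 7 new (d, d, s, b, d, d, s)
  "bsbdsddbsbb" → prefix "bsbdsd" already present; 5 new (d, b, s, b, b)
  "bsbdbsdbdsb" → prefix "bsbd" already present; 7 new (b, s, d, b, d, s, b)
Total nodes = 9 + 1 + 1 + 7 + 4 + 0 + 2 + 7 + 5 + 7 = 43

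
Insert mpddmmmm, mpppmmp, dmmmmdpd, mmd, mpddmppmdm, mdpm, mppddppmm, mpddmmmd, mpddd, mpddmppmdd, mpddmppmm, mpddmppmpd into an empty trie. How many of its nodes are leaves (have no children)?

Leaves are exactly the stored words that no other stored word extends.
Those words: "dmmmmdpd", "mdpm", "mmd", "mpddd", "mpddmmmd", "mpddmmmm", "mpddmppmdd", "mpddmppmdm", "mpddmppmm", "mpddmppmpd", "mppddppmm", "mpppmmp"
Leaf count: 12

12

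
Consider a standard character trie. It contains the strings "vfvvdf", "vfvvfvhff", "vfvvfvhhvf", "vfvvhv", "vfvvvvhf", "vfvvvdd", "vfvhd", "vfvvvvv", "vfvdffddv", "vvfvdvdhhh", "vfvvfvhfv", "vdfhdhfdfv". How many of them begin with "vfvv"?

8

Traverse to the node for "vfvv", then collect every word in that subtree.
Words under "vfvv": vfvvdf, vfvvfvhff, vfvvfvhfv, vfvvfvhhvf, vfvvhv, vfvvvdd, vfvvvvhf, vfvvvvv
Count: 8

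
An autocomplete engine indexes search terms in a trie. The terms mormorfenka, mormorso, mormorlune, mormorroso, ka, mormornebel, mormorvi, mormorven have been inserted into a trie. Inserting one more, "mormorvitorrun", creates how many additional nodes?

The longest prefix of "mormorvitorrun" already in the trie is "mormorvi" (length 8).
So 14 − 8 = 6 new nodes.

6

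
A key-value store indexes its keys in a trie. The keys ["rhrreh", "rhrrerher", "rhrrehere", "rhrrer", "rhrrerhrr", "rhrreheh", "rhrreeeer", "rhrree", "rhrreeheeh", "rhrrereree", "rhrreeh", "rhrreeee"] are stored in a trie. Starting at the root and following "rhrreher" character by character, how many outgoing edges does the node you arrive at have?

1

The children of the "rhrreher" node are the distinct next characters among strings starting with "rhrreher".
Characters that immediately follow "rhrreher" among the stored strings: {e}.
That node has 1 child edge.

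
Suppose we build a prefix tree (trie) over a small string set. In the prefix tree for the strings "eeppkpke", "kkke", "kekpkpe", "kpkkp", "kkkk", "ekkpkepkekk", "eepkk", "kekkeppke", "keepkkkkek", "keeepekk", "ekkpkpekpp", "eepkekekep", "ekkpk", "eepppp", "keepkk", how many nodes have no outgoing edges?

13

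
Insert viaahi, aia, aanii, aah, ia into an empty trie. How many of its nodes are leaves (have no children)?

Leaves are exactly the stored words that no other stored word extends.
Those words: "aah", "aanii", "aia", "ia", "viaahi"
Leaf count: 5

5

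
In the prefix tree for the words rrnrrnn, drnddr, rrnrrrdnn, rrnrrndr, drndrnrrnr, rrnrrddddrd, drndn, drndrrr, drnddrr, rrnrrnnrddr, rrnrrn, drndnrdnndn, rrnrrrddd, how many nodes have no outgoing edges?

Leaves are exactly the stored words that no other stored word extends.
Those words: "drnddrr", "drndnrdnndn", "drndrnrrnr", "drndrrr", "rrnrrddddrd", "rrnrrndr", "rrnrrnnrddr", "rrnrrrddd", "rrnrrrdnn"
Leaf count: 9

9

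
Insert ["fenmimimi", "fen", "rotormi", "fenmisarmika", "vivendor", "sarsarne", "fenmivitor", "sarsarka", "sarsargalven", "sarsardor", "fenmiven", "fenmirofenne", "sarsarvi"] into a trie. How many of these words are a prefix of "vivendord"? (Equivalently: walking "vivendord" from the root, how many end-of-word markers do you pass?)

1

Walk "vivendord" from the root; an end-of-word marker is hit whenever a stored word is a prefix of "vivendord".
Prefixes of the query that are stored words: "vivendor"
Count: 1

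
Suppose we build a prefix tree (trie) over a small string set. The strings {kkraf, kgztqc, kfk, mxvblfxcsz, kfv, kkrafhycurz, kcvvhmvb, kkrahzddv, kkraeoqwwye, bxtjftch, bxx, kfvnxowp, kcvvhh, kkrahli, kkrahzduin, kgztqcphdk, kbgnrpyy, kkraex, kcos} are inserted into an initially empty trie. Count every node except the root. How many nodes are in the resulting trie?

Trace insertions, counting only characters that open a new branch:
  "kkraf" → 5 new (k, k, r, a, f)
  "kgztqc" → prefix "k" already present; 5 new (g, z, t, q, c)
  "kfk" → prefix "k" already present; 2 new (f, k)
  "mxvblfxcsz" → 10 new (m, x, v, b, l, f, x, c, s, z)
  "kfv" → prefix "kf" already present; 1 new (v)
  "kkrafhycurz" → prefix "kkraf" already present; 6 new (h, y, c, u, r, z)
  "kcvvhmvb" → prefix "k" already present; 7 new (c, v, v, h, m, v, b)
  "kkrahzddv" → prefix "kkra" already present; 5 new (h, z, d, d, v)
  "kkraeoqwwye" → prefix "kkra" already present; 7 new (e, o, q, w, w, y, e)
  "bxtjftch" → 8 new (b, x, t, j, f, t, c, h)
  "bxx" → prefix "bx" already present; 1 new (x)
  "kfvnxowp" → prefix "kfv" already present; 5 new (n, x, o, w, p)
  "kcvvhh" → prefix "kcvvh" already present; 1 new (h)
  "kkrahli" → prefix "kkrah" already present; 2 new (l, i)
  "kkrahzduin" → prefix "kkrahzd" already present; 3 new (u, i, n)
  "kgztqcphdk" → prefix "kgztqc" already present; 4 new (p, h, d, k)
  "kbgnrpyy" → prefix "k" already present; 7 new (b, g, n, r, p, y, y)
  "kkraex" → prefix "kkrae" already present; 1 new (x)
  "kcos" → prefix "kc" already present; 2 new (o, s)
Total nodes = 5 + 5 + 2 + 10 + 1 + 6 + 7 + 5 + 7 + 8 + 1 + 5 + 1 + 2 + 3 + 4 + 7 + 1 + 2 = 82

82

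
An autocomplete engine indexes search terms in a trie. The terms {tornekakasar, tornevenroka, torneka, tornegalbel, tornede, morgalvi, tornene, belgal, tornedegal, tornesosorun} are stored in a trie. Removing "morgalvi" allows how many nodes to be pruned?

8

Walk "morgalvi" from the leaf back toward the root, removing each node that no remaining word uses.
No other word shares any prefix with "morgalvi", so all 8 of its nodes go.
Nodes removed: 8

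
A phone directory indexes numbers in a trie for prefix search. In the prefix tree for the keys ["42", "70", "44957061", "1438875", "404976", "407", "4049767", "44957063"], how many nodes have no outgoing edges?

Leaves are exactly the stored words that no other stored word extends.
Those words: "1438875", "4049767", "407", "42", "44957061", "44957063", "70"
Leaf count: 7

7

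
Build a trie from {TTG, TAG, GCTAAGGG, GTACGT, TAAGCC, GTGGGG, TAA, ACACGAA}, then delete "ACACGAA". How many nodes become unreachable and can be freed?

Walk "ACACGAA" from the leaf back toward the root, removing each node that no remaining word uses.
No other word shares any prefix with "ACACGAA", so all 7 of its nodes go.
Nodes removed: 7

7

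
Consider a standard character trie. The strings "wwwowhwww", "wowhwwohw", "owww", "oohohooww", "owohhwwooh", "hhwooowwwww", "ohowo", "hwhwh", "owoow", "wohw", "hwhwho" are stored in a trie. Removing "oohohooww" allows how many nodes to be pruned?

8

After clearing the end-marker at "oohohooww", prune upward until reaching a node still needed by another word.
The suffix "ohohooww" (8 nodes) is used only by "oohohooww"; the node for "o" still has the child "w", so pruning stops there.
Nodes removed: 8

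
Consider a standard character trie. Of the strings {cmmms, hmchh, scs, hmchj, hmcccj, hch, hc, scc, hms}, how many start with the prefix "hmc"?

Traverse to the node for "hmc", then collect every word in that subtree.
Matches: "hmcccj", "hmchh", "hmchj"
Count: 3

3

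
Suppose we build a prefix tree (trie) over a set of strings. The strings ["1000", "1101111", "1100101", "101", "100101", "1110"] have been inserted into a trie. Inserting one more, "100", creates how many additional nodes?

0

Every character of "100" already lies on an existing path (it is a prefix of some stored word).
No new nodes are needed: 0.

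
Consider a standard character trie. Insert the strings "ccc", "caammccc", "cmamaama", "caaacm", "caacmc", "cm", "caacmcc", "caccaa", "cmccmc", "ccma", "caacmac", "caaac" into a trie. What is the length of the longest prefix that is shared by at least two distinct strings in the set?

6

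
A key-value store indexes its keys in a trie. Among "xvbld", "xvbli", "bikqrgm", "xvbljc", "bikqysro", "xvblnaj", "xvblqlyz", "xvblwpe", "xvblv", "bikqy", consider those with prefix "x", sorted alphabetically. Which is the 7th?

xvblwpe

Filter for "x…" and sort: "xvbld", "xvbli", "xvbljc", "xvblnaj", "xvblqlyz", "xvblv", "xvblwpe"
The 7th is xvblwpe.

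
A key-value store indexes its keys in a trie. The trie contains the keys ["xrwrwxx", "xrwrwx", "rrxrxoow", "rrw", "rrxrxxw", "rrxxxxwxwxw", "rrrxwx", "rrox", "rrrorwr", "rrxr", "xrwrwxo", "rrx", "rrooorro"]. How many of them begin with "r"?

10

Filter for entries beginning with "r":
Matches: "rrooorro", "rrox", "rrrorwr", "rrrxwx", "rrw", "rrx", "rrxr", "rrxrxoow", "rrxrxxw", "rrxxxxwxwxw"
Count: 10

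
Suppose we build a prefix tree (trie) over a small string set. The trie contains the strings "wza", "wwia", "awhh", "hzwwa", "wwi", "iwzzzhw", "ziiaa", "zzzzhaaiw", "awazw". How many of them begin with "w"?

Traverse to the node for "w", then collect every word in that subtree.
Matches: "wwi", "wwia", "wza"
Count: 3

3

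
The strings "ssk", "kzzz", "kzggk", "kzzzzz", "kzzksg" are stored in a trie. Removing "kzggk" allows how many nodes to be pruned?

After clearing the end-marker at "kzggk", prune upward until reaching a node still needed by another word.
The suffix "ggk" (3 nodes) is used only by "kzggk"; the node for "kz" still has the child "z", so pruning stops there.
Nodes removed: 3

3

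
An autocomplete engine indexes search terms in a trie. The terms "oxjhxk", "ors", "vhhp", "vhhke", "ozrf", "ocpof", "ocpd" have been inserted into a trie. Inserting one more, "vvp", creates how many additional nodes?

2

"v" is already a path in the trie; the remaining "vp" must be added.
So 3 − 1 = 2 new nodes.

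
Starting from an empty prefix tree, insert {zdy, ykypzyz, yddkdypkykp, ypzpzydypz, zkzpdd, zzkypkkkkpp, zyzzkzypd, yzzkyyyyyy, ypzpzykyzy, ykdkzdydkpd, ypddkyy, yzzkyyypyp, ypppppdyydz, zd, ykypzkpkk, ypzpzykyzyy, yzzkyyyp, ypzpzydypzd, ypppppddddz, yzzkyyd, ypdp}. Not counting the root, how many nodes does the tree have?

103

Insert word by word; a character creates a node only if that edge doesn't already exist:
  "zdy" → 3 new (z, d, y)
  "ykypzyz" → 7 new (y, k, y, p, z, y, z)
  "yddkdypkykp" → prefix "y" already present; 10 new (d, d, k, d, y, p, k, y, k, p)
  "ypzpzydypz" → prefix "y" already present; 9 new (p, z, p, z, y, d, y, p, z)
  "zkzpdd" → prefix "z" already present; 5 new (k, z, p, d, d)
  "zzkypkkkkpp" → prefix "z" already present; 10 new (z, k, y, p, k, k, k, k, p, p)
  "zyzzkzypd" → prefix "z" already present; 8 new (y, z, z, k, z, y, p, d)
  "yzzkyyyyyy" → prefix "y" already present; 9 new (z, z, k, y, y, y, y, y, y)
  "ypzpzykyzy" → prefix "ypzpzy" already present; 4 new (k, y, z, y)
  "ykdkzdydkpd" → prefix "yk" already present; 9 new (d, k, z, d, y, d, k, p, d)
  "ypddkyy" → prefix "yp" already present; 5 new (d, d, k, y, y)
  "yzzkyyypyp" → prefix "yzzkyyy" already present; 3 new (p, y, p)
  "ypppppdyydz" → prefix "yp" already present; 9 new (p, p, p, p, d, y, y, d, z)
  "zd" → prefix "zd" already present; 0 new (none)
  "ykypzkpkk" → prefix "ykypz" already present; 4 new (k, p, k, k)
  "ypzpzykyzyy" → prefix "ypzpzykyzy" already present; 1 new (y)
  "yzzkyyyp" → prefix "yzzkyyyp" already present; 0 new (none)
  "ypzpzydypzd" → prefix "ypzpzydypz" already present; 1 new (d)
  "ypppppddddz" → prefix "ypppppd" already present; 4 new (d, d, d, z)
  "yzzkyyd" → prefix "yzzkyy" already present; 1 new (d)
  "ypdp" → prefix "ypd" already present; 1 new (p)
Total nodes = 3 + 7 + 10 + 9 + 5 + 10 + 8 + 9 + 4 + 9 + 5 + 3 + 9 + 0 + 4 + 1 + 0 + 1 + 4 + 1 + 1 = 103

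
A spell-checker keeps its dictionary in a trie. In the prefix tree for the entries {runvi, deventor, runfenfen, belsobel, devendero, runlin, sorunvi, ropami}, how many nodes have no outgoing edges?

8

A leaf is a node with no children — equivalently, the end of a word that is not a proper prefix of any other stored word.
Those words: "belsobel", "devendero", "deventor", "ropami", "runfenfen", "runlin", "runvi", "sorunvi"
Leaf count: 8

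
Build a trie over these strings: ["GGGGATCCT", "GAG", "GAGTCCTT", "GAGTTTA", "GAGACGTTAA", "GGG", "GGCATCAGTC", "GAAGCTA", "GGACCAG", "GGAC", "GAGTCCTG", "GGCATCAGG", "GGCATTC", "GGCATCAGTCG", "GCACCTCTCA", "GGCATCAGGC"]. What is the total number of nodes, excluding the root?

Trace insertions, counting only characters that open a new branch:
  "GGGGATCCT" → 9 new (G, G, G, G, A, T, C, C, T)
  "GAG" → prefix "G" already present; 2 new (A, G)
  "GAGTCCTT" → prefix "GAG" already present; 5 new (T, C, C, T, T)
  "GAGTTTA" → prefix "GAGT" already present; 3 new (T, T, A)
  "GAGACGTTAA" → prefix "GAG" already present; 7 new (A, C, G, T, T, A, A)
  "GGG" → prefix "GGG" already present; 0 new (none)
  "GGCATCAGTC" → prefix "GG" already present; 8 new (C, A, T, C, A, G, T, C)
  "GAAGCTA" → prefix "GA" already present; 5 new (A, G, C, T, A)
  "GGACCAG" → prefix "GG" already present; 5 new (A, C, C, A, G)
  "GGAC" → prefix "GGAC" already present; 0 new (none)
  "GAGTCCTG" → prefix "GAGTCCT" already present; 1 new (G)
  "GGCATCAGG" → prefix "GGCATCAG" already present; 1 new (G)
  "GGCATTC" → prefix "GGCAT" already present; 2 new (T, C)
  "GGCATCAGTCG" → prefix "GGCATCAGTC" already present; 1 new (G)
  "GCACCTCTCA" → prefix "G" already present; 9 new (C, A, C, C, T, C, T, C, A)
  "GGCATCAGGC" → prefix "GGCATCAGG" already present; 1 new (C)
Total nodes = 9 + 2 + 5 + 3 + 7 + 0 + 8 + 5 + 5 + 0 + 1 + 1 + 2 + 1 + 9 + 1 = 59

59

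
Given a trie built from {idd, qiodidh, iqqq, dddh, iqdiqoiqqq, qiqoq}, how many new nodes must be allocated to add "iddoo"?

Walking "iddoo" from the root, the first 3 characters ("idd") follow existing edges; "o" is the first miss.
So 5 − 3 = 2 new nodes.

2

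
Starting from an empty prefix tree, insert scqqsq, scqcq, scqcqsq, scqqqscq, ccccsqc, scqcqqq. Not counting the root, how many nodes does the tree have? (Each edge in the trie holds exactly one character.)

23

Count nodes per top-level branch (shared prefixes stored once):
  'c'-branch (ccccsqc): 7 nodes
  's'-branch (scqcq, scqcqqq, scqcqsq, scqqqscq, scqqsq): 16 nodes
Sum: 23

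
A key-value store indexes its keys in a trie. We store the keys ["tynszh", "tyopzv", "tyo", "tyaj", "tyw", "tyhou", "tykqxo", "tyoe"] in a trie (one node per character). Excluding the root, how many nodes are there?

Insert word by word; a character creates a node only if that edge doesn't already exist:
  "tynszh" → 6 new (t, y, n, s, z, h)
  "tyopzv" → prefix "ty" already present; 4 new (o, p, z, v)
  "tyo" → prefix "tyo" already present; 0 new (none)
  "tyaj" → prefix "ty" already present; 2 new (a, j)
  "tyw" → prefix "ty" already present; 1 new (w)
  "tyhou" → prefix "ty" already present; 3 new (h, o, u)
  "tykqxo" → prefix "ty" already present; 4 new (k, q, x, o)
  "tyoe" → prefix "tyo" already present; 1 new (e)
Total nodes = 6 + 4 + 0 + 2 + 1 + 3 + 4 + 1 = 21

21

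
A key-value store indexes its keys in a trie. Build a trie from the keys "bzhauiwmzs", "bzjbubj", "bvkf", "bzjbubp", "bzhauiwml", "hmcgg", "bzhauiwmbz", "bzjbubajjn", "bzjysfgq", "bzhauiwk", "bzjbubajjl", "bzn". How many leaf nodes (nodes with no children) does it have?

Leaves are exactly the stored words that no other stored word extends.
Those words: "bvkf", "bzhauiwk", "bzhauiwmbz", "bzhauiwml", "bzhauiwmzs", "bzjbubajjl", "bzjbubajjn", "bzjbubj", "bzjbubp", "bzjysfgq", "bzn", "hmcgg"
Leaf count: 12

12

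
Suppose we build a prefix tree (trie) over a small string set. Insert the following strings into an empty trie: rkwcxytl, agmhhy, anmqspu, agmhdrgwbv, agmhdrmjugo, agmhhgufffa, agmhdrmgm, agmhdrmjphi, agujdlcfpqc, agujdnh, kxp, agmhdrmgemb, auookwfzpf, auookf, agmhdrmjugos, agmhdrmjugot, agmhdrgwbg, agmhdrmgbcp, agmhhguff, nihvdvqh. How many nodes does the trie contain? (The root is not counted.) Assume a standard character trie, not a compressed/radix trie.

83

Count nodes per top-level branch (shared prefixes stored once):
  'a'-branch (agmhdrgwbg, agmhdrgwbv, agmhdrmgbcp, agmhdrmgemb, agmhdrmgm, agmhdrmjphi, agmhdrmjugo, agmhdrmjugos, agmhdrmjugot, agmhhguff, agmhhgufffa, agmhhy, agujdlcfpqc, agujdnh, anmqspu, auookf, auookwfzpf): 64 nodes
  'k'-branch (kxp): 3 nodes
  'n'-branch (nihvdvqh): 8 nodes
  'r'-branch (rkwcxytl): 8 nodes
Sum: 83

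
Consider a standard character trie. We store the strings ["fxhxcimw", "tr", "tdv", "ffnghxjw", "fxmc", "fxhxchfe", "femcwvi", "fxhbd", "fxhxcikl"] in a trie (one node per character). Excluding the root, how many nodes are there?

34

For each word, the new-node count is its length minus the longest prefix already in the trie:
  "fxhxcimw" → 8 new (f, x, h, x, c, i, m, w)
  "tr" → 2 new (t, r)
  "tdv" → prefix "t" already present; 2 new (d, v)
  "ffnghxjw" → prefix "f" already present; 7 new (f, n, g, h, x, j, w)
  "fxmc" → prefix "fx" already present; 2 new (m, c)
  "fxhxchfe" → prefix "fxhxc" already present; 3 new (h, f, e)
  "femcwvi" → prefix "f" already present; 6 new (e, m, c, w, v, i)
  "fxhbd" → prefix "fxh" already present; 2 new (b, d)
  "fxhxcikl" → prefix "fxhxci" already present; 2 new (k, l)
Total nodes = 8 + 2 + 2 + 7 + 2 + 3 + 6 + 2 + 2 = 34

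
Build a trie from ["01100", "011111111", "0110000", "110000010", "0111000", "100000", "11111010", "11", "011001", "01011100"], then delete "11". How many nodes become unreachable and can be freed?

0

Walk "11" from the leaf back toward the root, removing each node that no remaining word uses.
Every node on "11" is still needed (e.g. by "110000010"), so nothing is freed.
Nodes removed: 0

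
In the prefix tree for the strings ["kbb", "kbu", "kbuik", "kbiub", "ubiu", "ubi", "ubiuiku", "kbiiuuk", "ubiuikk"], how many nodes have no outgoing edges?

6

A leaf is a node with no children — equivalently, the end of a word that is not a proper prefix of any other stored word.
Those words: "kbb", "kbiiuuk", "kbiub", "kbuik", "ubiuikk", "ubiuiku"
Leaf count: 6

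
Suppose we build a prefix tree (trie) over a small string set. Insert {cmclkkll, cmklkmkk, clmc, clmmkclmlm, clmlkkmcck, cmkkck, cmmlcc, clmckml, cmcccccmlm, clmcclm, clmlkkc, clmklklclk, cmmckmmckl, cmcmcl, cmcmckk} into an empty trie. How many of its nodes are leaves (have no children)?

A leaf is a node with no children — equivalently, the end of a word that is not a proper prefix of any other stored word.
Those words: "clmcclm", "clmckml", "clmklklclk", "clmlkkc", "clmlkkmcck", "clmmkclmlm", "cmcccccmlm", "cmclkkll", "cmcmckk", "cmcmcl", "cmkkck", "cmklkmkk", "cmmckmmckl", "cmmlcc"
Leaf count: 14

14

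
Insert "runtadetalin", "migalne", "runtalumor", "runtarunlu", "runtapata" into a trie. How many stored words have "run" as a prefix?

Filter for entries beginning with "run":
Words under "run": runtadetalin, runtalumor, runtapata, runtarunlu
Count: 4

4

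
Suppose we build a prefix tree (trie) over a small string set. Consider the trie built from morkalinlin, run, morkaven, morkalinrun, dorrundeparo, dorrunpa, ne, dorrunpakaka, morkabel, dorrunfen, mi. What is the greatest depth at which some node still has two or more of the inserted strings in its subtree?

Equivalently: take the maximum, over all pairs, of their longest common prefix length.
"dorrunpa" and "dorrunpakaka" agree on "dorrunpa" (8 characters) before diverging; nothing deeper is shared.
Longest shared-prefix length: 8

8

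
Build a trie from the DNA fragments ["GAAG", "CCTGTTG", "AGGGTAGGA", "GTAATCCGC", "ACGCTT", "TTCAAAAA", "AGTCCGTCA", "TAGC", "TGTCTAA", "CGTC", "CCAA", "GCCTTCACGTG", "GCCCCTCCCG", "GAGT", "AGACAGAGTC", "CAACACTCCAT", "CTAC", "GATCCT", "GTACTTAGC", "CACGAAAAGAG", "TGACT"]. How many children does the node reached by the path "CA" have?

2

Follow the path "CA" to its node, then look at its outgoing edges.
Characters that immediately follow "CA" among the stored strings: {A, C}.
That node has 2 child edges.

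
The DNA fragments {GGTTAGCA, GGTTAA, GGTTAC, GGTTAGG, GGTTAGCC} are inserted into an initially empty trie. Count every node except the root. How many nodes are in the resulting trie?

Count nodes per top-level branch (shared prefixes stored once):
  'G'-branch (GGTTAA, GGTTAC, GGTTAGCA, GGTTAGCC, GGTTAGG): 12 nodes
Sum: 12

12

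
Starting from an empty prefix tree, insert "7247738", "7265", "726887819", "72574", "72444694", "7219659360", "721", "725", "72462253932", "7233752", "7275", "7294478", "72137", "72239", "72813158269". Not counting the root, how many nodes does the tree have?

Insert word by word; a character creates a node only if that edge doesn't already exist:
  "7247738" → 7 new (7, 2, 4, 7, 7, 3, 8)
  "7265" → prefix "72" already present; 2 new (6, 5)
  "726887819" → prefix "726" already present; 6 new (8, 8, 7, 8, 1, 9)
  "72574" → prefix "72" already present; 3 new (5, 7, 4)
  "72444694" → prefix "724" already present; 5 new (4, 4, 6, 9, 4)
  "7219659360" → prefix "72" already present; 8 new (1, 9, 6, 5, 9, 3, 6, 0)
  "721" → prefix "721" already present; 0 new (none)
  "725" → prefix "725" already present; 0 new (none)
  "72462253932" → prefix "724" already present; 8 new (6, 2, 2, 5, 3, 9, 3, 2)
  "7233752" → prefix "72" already present; 5 new (3, 3, 7, 5, 2)
  "7275" → prefix "72" already present; 2 new (7, 5)
  "7294478" → prefix "72" already present; 5 new (9, 4, 4, 7, 8)
  "72137" → prefix "721" already present; 2 new (3, 7)
  "72239" → prefix "72" already present; 3 new (2, 3, 9)
  "72813158269" → prefix "72" already present; 9 new (8, 1, 3, 1, 5, 8, 2, 6, 9)
Total nodes = 7 + 2 + 6 + 3 + 5 + 8 + 0 + 0 + 8 + 5 + 2 + 5 + 2 + 3 + 9 = 65

65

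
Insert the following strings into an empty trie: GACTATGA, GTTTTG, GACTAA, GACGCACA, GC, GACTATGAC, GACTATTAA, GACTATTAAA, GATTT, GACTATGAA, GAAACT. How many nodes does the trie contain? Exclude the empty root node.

For each word, the new-node count is its length minus the longest prefix already in the trie:
  "GACTATGA" → 8 new (G, A, C, T, A, T, G, A)
  "GTTTTG" → prefix "G" already present; 5 new (T, T, T, T, G)
  "GACTAA" → prefix "GACTA" already present; 1 new (A)
  "GACGCACA" → prefix "GAC" already present; 5 new (G, C, A, C, A)
  "GC" → prefix "G" already present; 1 new (C)
  "GACTATGAC" → prefix "GACTATGA" already present; 1 new (C)
  "GACTATTAA" → prefix "GACTAT" already present; 3 new (T, A, A)
  "GACTATTAAA" → prefix "GACTATTAA" already present; 1 new (A)
  "GATTT" → prefix "GA" already present; 3 new (T, T, T)
  "GACTATGAA" → prefix "GACTATGA" already present; 1 new (A)
  "GAAACT" → prefix "GA" already present; 4 new (A, A, C, T)
Total nodes = 8 + 5 + 1 + 5 + 1 + 1 + 3 + 1 + 3 + 1 + 4 = 33

33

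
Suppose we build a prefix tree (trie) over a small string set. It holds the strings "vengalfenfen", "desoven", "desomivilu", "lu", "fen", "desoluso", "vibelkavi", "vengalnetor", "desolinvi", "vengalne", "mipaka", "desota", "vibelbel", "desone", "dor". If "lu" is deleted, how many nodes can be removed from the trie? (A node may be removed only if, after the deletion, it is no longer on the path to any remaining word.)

2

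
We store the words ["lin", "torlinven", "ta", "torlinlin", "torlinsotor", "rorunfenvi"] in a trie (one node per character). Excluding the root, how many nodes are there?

Trace insertions, counting only characters that open a new branch:
  "lin" → 3 new (l, i, n)
  "torlinven" → 9 new (t, o, r, l, i, n, v, e, n)
  "ta" → prefix "t" already present; 1 new (a)
  "torlinlin" → prefix "torlin" already present; 3 new (l, i, n)
  "torlinsotor" → prefix "torlin" already present; 5 new (s, o, t, o, r)
  "rorunfenvi" → 10 new (r, o, r, u, n, f, e, n, v, i)
Total nodes = 3 + 9 + 1 + 3 + 5 + 10 = 31

31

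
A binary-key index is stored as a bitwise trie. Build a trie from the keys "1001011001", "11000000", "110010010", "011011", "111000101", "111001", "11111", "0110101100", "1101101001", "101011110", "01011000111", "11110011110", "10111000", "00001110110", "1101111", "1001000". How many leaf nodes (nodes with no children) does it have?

Leaves are exactly the stored words that no other stored word extends.
Those words: "00001110110", "01011000111", "0110101100", "011011", "1001000", "1001011001", "101011110", "10111000", "11000000", "110010010", "1101101001", "1101111", "111000101", "111001", "11110011110", "11111"
Leaf count: 16

16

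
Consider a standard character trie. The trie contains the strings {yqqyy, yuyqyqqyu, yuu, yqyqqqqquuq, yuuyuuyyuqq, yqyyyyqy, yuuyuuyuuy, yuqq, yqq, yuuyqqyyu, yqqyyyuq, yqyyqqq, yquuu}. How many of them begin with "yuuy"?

3

Traverse to the node for "yuuy", then collect every word in that subtree.
Words under "yuuy": yuuyqqyyu, yuuyuuyuuy, yuuyuuyyuqq
Count: 3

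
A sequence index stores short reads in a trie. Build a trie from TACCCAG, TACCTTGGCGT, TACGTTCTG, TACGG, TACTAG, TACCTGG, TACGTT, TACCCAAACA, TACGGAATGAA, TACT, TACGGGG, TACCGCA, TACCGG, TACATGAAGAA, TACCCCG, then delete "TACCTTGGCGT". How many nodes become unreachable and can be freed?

6

Walk "TACCTTGGCGT" from the leaf back toward the root, removing each node that no remaining word uses.
The suffix "TGGCGT" (6 nodes) is used only by "TACCTTGGCGT"; the node for "TACCT" still has the child "G", so pruning stops there.
Nodes removed: 6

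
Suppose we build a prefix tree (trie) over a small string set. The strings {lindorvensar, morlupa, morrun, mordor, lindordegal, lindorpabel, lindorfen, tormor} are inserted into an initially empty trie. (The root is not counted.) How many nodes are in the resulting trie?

44

For each word, the new-node count is its length minus the longest prefix already in the trie:
  "lindorvensar" → 12 new (l, i, n, d, o, r, v, e, n, s, a, r)
  "morlupa" → 7 new (m, o, r, l, u, p, a)
  "morrun" → prefix "mor" already present; 3 new (r, u, n)
  "mordor" → prefix "mor" already present; 3 new (d, o, r)
  "lindordegal" → prefix "lindor" already present; 5 new (d, e, g, a, l)
  "lindorpabel" → prefix "lindor" already present; 5 new (p, a, b, e, l)
  "lindorfen" → prefix "lindor" already present; 3 new (f, e, n)
  "tormor" → 6 new (t, o, r, m, o, r)
Total nodes = 12 + 7 + 3 + 3 + 5 + 5 + 3 + 6 = 44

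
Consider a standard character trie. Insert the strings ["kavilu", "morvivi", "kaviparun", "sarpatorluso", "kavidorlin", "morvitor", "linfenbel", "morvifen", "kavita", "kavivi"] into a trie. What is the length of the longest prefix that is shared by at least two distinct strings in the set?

5

Equivalently: take the maximum, over all pairs, of their longest common prefix length.
"morvifen" and "morvitor" agree on "morvi" (5 characters) before diverging; nothing deeper is shared.
Longest shared-prefix length: 5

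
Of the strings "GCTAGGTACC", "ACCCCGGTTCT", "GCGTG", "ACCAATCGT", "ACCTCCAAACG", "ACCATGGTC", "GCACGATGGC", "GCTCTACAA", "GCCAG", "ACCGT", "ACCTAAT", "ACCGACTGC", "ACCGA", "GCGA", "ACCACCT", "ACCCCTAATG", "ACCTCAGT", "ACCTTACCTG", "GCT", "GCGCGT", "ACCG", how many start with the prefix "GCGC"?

Filter for entries beginning with "GCGC":
Words under "GCGC": GCGCGT
Count: 1

1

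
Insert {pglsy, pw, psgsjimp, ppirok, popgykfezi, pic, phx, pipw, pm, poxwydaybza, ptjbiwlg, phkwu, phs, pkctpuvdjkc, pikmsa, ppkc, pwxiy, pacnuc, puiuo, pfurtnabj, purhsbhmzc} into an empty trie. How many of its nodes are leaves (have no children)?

20

A leaf is a node with no children — equivalently, the end of a word that is not a proper prefix of any other stored word.
Those words: "pacnuc", "pfurtnabj", "pglsy", "phkwu", "phs", "phx", "pic", "pikmsa", "pipw", "pkctpuvdjkc", "pm", "popgykfezi", "poxwydaybza", "ppirok", "ppkc", "psgsjimp", "ptjbiwlg", "puiuo", "purhsbhmzc", "pwxiy"
Leaf count: 20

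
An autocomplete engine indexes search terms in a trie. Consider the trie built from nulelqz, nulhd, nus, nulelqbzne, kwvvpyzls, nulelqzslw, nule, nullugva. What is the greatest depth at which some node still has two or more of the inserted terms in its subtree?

Equivalently: take the maximum, over all pairs, of their longest common prefix length.
"nulelqz" and "nulelqzslw" agree on "nulelqz" (7 characters) before diverging; nothing deeper is shared.
Longest shared-prefix length: 7

7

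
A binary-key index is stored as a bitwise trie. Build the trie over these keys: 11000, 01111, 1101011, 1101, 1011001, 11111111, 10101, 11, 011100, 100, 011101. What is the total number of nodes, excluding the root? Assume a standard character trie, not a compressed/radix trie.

Trace insertions, counting only characters that open a new branch:
  "11000" → 5 new (1, 1, 0, 0, 0)
  "01111" → 5 new (0, 1, 1, 1, 1)
  "1101011" → prefix "110" already present; 4 new (1, 0, 1, 1)
  "1101" → prefix "1101" already present; 0 new (none)
  "1011001" → prefix "1" already present; 6 new (0, 1, 1, 0, 0, 1)
  "11111111" → prefix "11" already present; 6 new (1, 1, 1, 1, 1, 1)
  "10101" → prefix "101" already present; 2 new (0, 1)
  "11" → prefix "11" already present; 0 new (none)
  "011100" → prefix "0111" already present; 2 new (0, 0)
  "100" → prefix "10" already present; 1 new (0)
  "011101" → prefix "01110" already present; 1 new (1)
Total nodes = 5 + 5 + 4 + 0 + 6 + 6 + 2 + 0 + 2 + 1 + 1 = 32

32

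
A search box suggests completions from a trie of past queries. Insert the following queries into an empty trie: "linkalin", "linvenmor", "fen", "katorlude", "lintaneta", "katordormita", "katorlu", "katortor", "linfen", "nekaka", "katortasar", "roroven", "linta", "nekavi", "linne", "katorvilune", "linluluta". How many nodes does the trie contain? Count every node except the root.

Insert word by word; a character creates a node only if that edge doesn't already exist:
  "linkalin" → 8 new (l, i, n, k, a, l, i, n)
  "linvenmor" → prefix "lin" already present; 6 new (v, e, n, m, o, r)
  "fen" → 3 new (f, e, n)
  "katorlude" → 9 new (k, a, t, o, r, l, u, d, e)
  "lintaneta" → prefix "lin" already present; 6 new (t, a, n, e, t, a)
  "katordormita" → prefix "kator" already present; 7 new (d, o, r, m, i, t, a)
  "katorlu" → prefix "katorlu" already present; 0 new (none)
  "katortor" → prefix "kator" already present; 3 new (t, o, r)
  "linfen" → prefix "lin" already present; 3 new (f, e, n)
  "nekaka" → 6 new (n, e, k, a, k, a)
  "katortasar" → prefix "katort" already present; 4 new (a, s, a, r)
  "roroven" → 7 new (r, o, r, o, v, e, n)
  "linta" → prefix "linta" already present; 0 new (none)
  "nekavi" → prefix "neka" already present; 2 new (v, i)
  "linne" → prefix "lin" already present; 2 new (n, e)
  "katorvilune" → prefix "kator" already present; 6 new (v, i, l, u, n, e)
  "linluluta" → prefix "lin" already present; 6 new (l, u, l, u, t, a)
Total nodes = 8 + 6 + 3 + 9 + 6 + 7 + 0 + 3 + 3 + 6 + 4 + 7 + 0 + 2 + 2 + 6 + 6 = 78

78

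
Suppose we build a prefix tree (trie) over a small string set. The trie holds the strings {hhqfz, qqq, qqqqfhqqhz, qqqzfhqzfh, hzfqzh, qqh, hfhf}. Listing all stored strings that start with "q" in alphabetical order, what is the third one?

qqqqfhqqhz

DFS of the "q" subtree visits, in order: "qqh", "qqq", "qqqqfhqqhz", "qqqzfhqzfh"
Position 3: qqqqfhqqhz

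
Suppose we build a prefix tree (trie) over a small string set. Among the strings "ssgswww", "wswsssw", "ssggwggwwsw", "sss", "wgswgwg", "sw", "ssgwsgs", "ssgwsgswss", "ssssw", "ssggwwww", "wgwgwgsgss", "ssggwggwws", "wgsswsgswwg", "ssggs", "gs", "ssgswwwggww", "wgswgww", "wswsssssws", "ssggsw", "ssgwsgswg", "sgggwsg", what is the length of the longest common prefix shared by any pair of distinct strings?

10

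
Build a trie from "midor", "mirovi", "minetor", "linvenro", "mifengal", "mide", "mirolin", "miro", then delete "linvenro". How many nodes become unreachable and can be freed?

8

After clearing the end-marker at "linvenro", prune upward until reaching a node still needed by another word.
No other word shares any prefix with "linvenro", so all 8 of its nodes go.
Nodes removed: 8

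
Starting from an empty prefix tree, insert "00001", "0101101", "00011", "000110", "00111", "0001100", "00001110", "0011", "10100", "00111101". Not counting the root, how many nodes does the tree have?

29

Insert word by word; a character creates a node only if that edge doesn't already exist:
  "00001" → 5 new (0, 0, 0, 0, 1)
  "0101101" → prefix "0" already present; 6 new (1, 0, 1, 1, 0, 1)
  "00011" → prefix "000" already present; 2 new (1, 1)
  "000110" → prefix "00011" already present; 1 new (0)
  "00111" → prefix "00" already present; 3 new (1, 1, 1)
  "0001100" → prefix "000110" already present; 1 new (0)
  "00001110" → prefix "00001" already present; 3 new (1, 1, 0)
  "0011" → prefix "0011" already present; 0 new (none)
  "10100" → 5 new (1, 0, 1, 0, 0)
  "00111101" → prefix "00111" already present; 3 new (1, 0, 1)
Total nodes = 5 + 6 + 2 + 1 + 3 + 1 + 3 + 0 + 5 + 3 = 29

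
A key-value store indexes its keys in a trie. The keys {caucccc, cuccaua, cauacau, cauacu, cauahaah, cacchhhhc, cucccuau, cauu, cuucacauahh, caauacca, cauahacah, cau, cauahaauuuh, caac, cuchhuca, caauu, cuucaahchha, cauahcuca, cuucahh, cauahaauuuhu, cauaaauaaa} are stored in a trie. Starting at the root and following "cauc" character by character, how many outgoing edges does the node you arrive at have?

The children of the "cauc" node are the distinct next characters among strings starting with "cauc".
Characters that immediately follow "cauc" among the stored strings: {c}.
That node has 1 child edge.

1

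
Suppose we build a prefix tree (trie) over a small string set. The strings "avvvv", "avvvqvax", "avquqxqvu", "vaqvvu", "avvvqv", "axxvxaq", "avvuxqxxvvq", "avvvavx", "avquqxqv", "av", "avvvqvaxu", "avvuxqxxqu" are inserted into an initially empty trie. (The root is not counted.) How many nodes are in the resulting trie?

42

For each word, the new-node count is its length minus the longest prefix already in the trie:
  "avvvv" → 5 new (a, v, v, v, v)
  "avvvqvax" → prefix "avvv" already present; 4 new (q, v, a, x)
  "avquqxqvu" → prefix "av" already present; 7 new (q, u, q, x, q, v, u)
  "vaqvvu" → 6 new (v, a, q, v, v, u)
  "avvvqv" → prefix "avvvqv" already present; 0 new (none)
  "axxvxaq" → prefix "a" already present; 6 new (x, x, v, x, a, q)
  "avvuxqxxvvq" → prefix "avv" already present; 8 new (u, x, q, x, x, v, v, q)
  "avvvavx" → prefix "avvv" already present; 3 new (a, v, x)
  "avquqxqv" → prefix "avquqxqv" already present; 0 new (none)
  "av" → prefix "av" already present; 0 new (none)
  "avvvqvaxu" → prefix "avvvqvax" already present; 1 new (u)
  "avvuxqxxqu" → prefix "avvuxqxx" already present; 2 new (q, u)
Total nodes = 5 + 4 + 7 + 6 + 0 + 6 + 8 + 3 + 0 + 0 + 1 + 2 = 42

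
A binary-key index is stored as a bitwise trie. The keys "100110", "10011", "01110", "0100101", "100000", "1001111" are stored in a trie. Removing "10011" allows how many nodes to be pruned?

0

A node on "10011"'s path can go only if nothing else ends at it or branches off below it.
Every node on "10011" is still needed (e.g. by "100110"), so nothing is freed.
Nodes removed: 0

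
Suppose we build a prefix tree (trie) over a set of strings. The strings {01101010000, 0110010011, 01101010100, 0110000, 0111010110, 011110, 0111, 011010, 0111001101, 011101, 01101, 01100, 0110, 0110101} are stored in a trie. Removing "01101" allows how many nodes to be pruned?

Walk "01101" from the leaf back toward the root, removing each node that no remaining word uses.
Every node on "01101" is still needed (e.g. by "01101010000"), so nothing is freed.
Nodes removed: 0

0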